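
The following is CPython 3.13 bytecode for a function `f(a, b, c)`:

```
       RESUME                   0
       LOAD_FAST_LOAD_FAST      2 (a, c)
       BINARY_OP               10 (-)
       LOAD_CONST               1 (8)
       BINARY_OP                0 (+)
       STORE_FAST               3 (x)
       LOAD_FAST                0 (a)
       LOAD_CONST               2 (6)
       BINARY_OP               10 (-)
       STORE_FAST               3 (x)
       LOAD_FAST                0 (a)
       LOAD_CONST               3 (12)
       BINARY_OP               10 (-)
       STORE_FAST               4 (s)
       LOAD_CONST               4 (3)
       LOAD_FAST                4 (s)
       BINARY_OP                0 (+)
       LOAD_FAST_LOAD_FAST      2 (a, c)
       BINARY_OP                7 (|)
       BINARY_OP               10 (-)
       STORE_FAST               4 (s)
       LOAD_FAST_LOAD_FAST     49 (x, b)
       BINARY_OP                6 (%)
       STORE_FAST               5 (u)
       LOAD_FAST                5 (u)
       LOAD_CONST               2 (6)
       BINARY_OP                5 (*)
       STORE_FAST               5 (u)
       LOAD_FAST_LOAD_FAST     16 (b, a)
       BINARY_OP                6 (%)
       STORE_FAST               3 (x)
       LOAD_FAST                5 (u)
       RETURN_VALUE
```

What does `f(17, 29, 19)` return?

66

LOAD_FAST_LOAD_FAST a,c → push 17,19. Stack: [17, 19]
BINARY_OP - → 17 - 19 = -2. Stack: [-2]
LOAD_CONST → push 8. Stack: [-2, 8]
BINARY_OP + → -2 + 8 = 6. Stack: [6]
STORE_FAST x → x=6. Stack: []
LOAD_FAST a → push 17. Stack: [17]
LOAD_CONST → push 6. Stack: [17, 6]
BINARY_OP - → 17 - 6 = 11. Stack: [11]
STORE_FAST x → x=11. Stack: []
LOAD_FAST a → push 17. Stack: [17]
LOAD_CONST → push 12. Stack: [17, 12]
BINARY_OP - → 17 - 12 = 5. Stack: [5]
STORE_FAST s → s=5. Stack: []
LOAD_CONST → push 3. Stack: [3]
LOAD_FAST s → push 5. Stack: [3, 5]
BINARY_OP + → 3 + 5 = 8. Stack: [8]
LOAD_FAST_LOAD_FAST a,c → push 17,19. Stack: [8, 17, 19]
BINARY_OP | → 17 | 19 = 19. Stack: [8, 19]
BINARY_OP - → 8 - 19 = -11. Stack: [-11]
STORE_FAST s → s=-11. Stack: []
LOAD_FAST_LOAD_FAST x,b → push 11,29. Stack: [11, 29]
BINARY_OP % → 11 % 29 = 11. Stack: [11]
STORE_FAST u → u=11. Stack: []
LOAD_FAST u → push 11. Stack: [11]
LOAD_CONST → push 6. Stack: [11, 6]
BINARY_OP * → 11 * 6 = 66. Stack: [66]
STORE_FAST u → u=66. Stack: []
LOAD_FAST_LOAD_FAST b,a → push 29,17. Stack: [29, 17]
BINARY_OP % → 29 % 17 = 12. Stack: [12]
STORE_FAST x → x=12. Stack: []
LOAD_FAST u → push 66. Stack: [66]
RETURN_VALUE → return 66.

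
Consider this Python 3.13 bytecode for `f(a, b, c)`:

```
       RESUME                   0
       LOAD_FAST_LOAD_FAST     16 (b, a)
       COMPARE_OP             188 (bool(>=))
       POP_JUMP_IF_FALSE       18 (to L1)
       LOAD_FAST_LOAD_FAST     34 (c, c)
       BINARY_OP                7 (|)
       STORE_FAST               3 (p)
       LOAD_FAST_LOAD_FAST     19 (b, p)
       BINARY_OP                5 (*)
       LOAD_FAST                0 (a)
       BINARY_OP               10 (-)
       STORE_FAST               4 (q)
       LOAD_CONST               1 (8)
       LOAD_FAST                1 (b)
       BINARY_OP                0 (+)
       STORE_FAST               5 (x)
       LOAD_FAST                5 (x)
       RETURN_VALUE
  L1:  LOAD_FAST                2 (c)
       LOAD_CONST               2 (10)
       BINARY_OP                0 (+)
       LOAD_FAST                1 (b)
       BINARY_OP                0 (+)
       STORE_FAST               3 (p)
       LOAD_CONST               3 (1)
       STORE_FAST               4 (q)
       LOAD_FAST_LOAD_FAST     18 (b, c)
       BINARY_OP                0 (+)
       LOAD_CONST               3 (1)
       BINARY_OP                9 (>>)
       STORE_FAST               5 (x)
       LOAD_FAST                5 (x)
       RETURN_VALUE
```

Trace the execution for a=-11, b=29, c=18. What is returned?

37

LOAD_FAST_LOAD_FAST b,a → push 29,-11. Stack: [29, -11]
COMPARE_OP bool(>=) → 29 vs -11 = True. Stack: [True]
POP_JUMP_IF_FALSE → pop True; no jump. Stack: []
LOAD_FAST_LOAD_FAST c,c → push 18,18. Stack: [18, 18]
BINARY_OP | → 18 | 18 = 18. Stack: [18]
STORE_FAST p → p=18. Stack: []
LOAD_FAST_LOAD_FAST b,p → push 29,18. Stack: [29, 18]
BINARY_OP * → 29 * 18 = 522. Stack: [522]
LOAD_FAST a → push -11. Stack: [522, -11]
BINARY_OP - → 522 - -11 = 533. Stack: [533]
STORE_FAST q → q=533. Stack: []
LOAD_CONST → push 8. Stack: [8]
LOAD_FAST b → push 29. Stack: [8, 29]
BINARY_OP + → 8 + 29 = 37. Stack: [37]
STORE_FAST x → x=37. Stack: []
LOAD_FAST x → push 37. Stack: [37]
RETURN_VALUE → return 37.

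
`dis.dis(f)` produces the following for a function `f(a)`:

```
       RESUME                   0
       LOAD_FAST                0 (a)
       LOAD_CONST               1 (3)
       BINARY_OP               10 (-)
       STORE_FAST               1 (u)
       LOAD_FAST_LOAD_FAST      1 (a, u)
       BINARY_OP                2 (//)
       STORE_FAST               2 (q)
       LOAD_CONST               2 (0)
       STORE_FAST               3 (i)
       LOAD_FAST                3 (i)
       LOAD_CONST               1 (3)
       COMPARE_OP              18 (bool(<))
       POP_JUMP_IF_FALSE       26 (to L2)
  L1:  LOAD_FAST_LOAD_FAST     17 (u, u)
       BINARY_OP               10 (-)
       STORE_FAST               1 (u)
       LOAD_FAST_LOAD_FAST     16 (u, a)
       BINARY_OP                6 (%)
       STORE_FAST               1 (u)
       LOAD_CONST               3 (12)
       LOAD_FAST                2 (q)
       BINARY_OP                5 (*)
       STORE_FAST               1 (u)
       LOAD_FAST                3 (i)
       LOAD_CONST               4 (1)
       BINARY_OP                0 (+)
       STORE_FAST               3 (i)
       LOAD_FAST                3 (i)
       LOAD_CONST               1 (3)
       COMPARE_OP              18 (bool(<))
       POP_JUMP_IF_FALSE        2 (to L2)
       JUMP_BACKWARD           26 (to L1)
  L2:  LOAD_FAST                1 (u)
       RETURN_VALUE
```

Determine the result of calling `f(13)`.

12

LOAD_FAST a → push 13
LOAD_CONST → push 3
BINARY_OP - → 13 - 3 = 10
STORE_FAST u → u=10
LOAD_FAST_LOAD_FAST a,u → push 13,10
BINARY_OP // → 13 // 10 = 1
STORE_FAST q → q=1
LOAD_CONST → push 0
STORE_FAST i → i=0
LOAD_FAST i → push 0
LOAD_CONST → push 3
COMPARE_OP bool(<) → 0 vs 3 = True
POP_JUMP_IF_FALSE → pop True; no jump
LOAD_FAST_LOAD_FAST u,u → push 10,10
BINARY_OP - → 10 - 10 = 0
STORE_FAST u → u=0
LOAD_FAST_LOAD_FAST u,a → push 0,13
BINARY_OP % → 0 % 13 = 0
STORE_FAST u → u=0
LOAD_CONST → push 12
LOAD_FAST q → push 1
BINARY_OP * → 12 * 1 = 12
STORE_FAST u → u=12
LOAD_FAST i → push 0
LOAD_CONST → push 1
BINARY_OP + → 0 + 1 = 1
STORE_FAST i → i=1
LOAD_FAST i → push 1
LOAD_CONST → push 3
COMPARE_OP bool(<) → 1 vs 3 = True
POP_JUMP_IF_FALSE → pop True; no jump
LOAD_FAST_LOAD_FAST u,u → push 12,12
BINARY_OP - → 12 - 12 = 0
STORE_FAST u → u=0
LOAD_FAST_LOAD_FAST u,a → push 0,13
BINARY_OP % → 0 % 13 = 0
STORE_FAST u → u=0
LOAD_CONST → push 12
LOAD_FAST q → push 1
BINARY_OP * → 12 * 1 = 12
STORE_FAST u → u=12
LOAD_FAST i → push 1
LOAD_CONST → push 1
BINARY_OP + → 1 + 1 = 2
STORE_FAST i → i=2
LOAD_FAST i → push 2
LOAD_CONST → push 3
COMPARE_OP bool(<) → 2 vs 3 = True
POP_JUMP_IF_FALSE → pop True; no jump
LOAD_FAST_LOAD_FAST u,u → push 12,12
BINARY_OP - → 12 - 12 = 0
STORE_FAST u → u=0
LOAD_FAST_LOAD_FAST u,a → push 0,13
BINARY_OP % → 0 % 13 = 0
STORE_FAST u → u=0
LOAD_CONST → push 12
LOAD_FAST q → push 1
BINARY_OP * → 12 * 1 = 12
STORE_FAST u → u=12
LOAD_FAST i → push 2
LOAD_CONST → push 1
BINARY_OP + → 2 + 1 = 3
STORE_FAST i → i=3
LOAD_FAST i → push 3
LOAD_CONST → push 3
COMPARE_OP bool(<) → 3 vs 3 = False
POP_JUMP_IF_FALSE → pop False; jump
LOAD_FAST u → push 12
RETURN_VALUE → return 12.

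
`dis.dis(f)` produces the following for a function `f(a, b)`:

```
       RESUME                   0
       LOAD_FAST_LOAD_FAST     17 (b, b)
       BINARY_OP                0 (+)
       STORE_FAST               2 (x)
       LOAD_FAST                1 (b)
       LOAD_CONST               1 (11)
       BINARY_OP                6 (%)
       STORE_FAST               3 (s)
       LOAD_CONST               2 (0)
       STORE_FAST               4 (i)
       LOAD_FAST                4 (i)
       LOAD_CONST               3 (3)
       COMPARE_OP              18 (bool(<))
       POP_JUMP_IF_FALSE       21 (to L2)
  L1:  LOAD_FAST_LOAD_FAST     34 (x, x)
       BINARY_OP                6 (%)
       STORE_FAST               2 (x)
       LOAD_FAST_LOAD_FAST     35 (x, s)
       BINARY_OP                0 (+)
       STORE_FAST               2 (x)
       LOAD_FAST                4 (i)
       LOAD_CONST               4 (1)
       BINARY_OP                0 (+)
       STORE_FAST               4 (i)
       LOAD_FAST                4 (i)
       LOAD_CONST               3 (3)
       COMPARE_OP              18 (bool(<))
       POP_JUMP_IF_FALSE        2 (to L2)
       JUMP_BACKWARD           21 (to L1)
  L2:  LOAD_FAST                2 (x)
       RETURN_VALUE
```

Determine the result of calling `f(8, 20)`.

LOAD_FAST_LOAD_FAST b,b → push 20,20. Stack: [20, 20]
BINARY_OP + → 20 + 20 = 40. Stack: [40]
STORE_FAST x → x=40. Stack: []
LOAD_FAST b → push 20. Stack: [20]
LOAD_CONST → push 11. Stack: [20, 11]
BINARY_OP % → 20 % 11 = 9. Stack: [9]
STORE_FAST s → s=9. Stack: []
LOAD_CONST → push 0. Stack: [0]
STORE_FAST i → i=0. Stack: []
LOAD_FAST i → push 0. Stack: [0]
LOAD_CONST → push 3. Stack: [0, 3]
COMPARE_OP bool(<) → 0 vs 3 = True. Stack: [True]
POP_JUMP_IF_FALSE → pop True; no jump. Stack: []
LOAD_FAST_LOAD_FAST x,x → push 40,40. Stack: [40, 40]
BINARY_OP % → 40 % 40 = 0. Stack: [0]
STORE_FAST x → x=0. Stack: []
LOAD_FAST_LOAD_FAST x,s → push 0,9. Stack: [0, 9]
BINARY_OP + → 0 + 9 = 9. Stack: [9]
STORE_FAST x → x=9. Stack: []
LOAD_FAST i → push 0. Stack: [0]
LOAD_CONST → push 1. Stack: [0, 1]
BINARY_OP + → 0 + 1 = 1. Stack: [1]
STORE_FAST i → i=1. Stack: []
LOAD_FAST i → push 1. Stack: [1]
LOAD_CONST → push 3. Stack: [1, 3]
COMPARE_OP bool(<) → 1 vs 3 = True. Stack: [True]
POP_JUMP_IF_FALSE → pop True; no jump. Stack: []
LOAD_FAST_LOAD_FAST x,x → push 9,9. Stack: [9, 9]
BINARY_OP % → 9 % 9 = 0. Stack: [0]
STORE_FAST x → x=0. Stack: []
LOAD_FAST_LOAD_FAST x,s → push 0,9. Stack: [0, 9]
BINARY_OP + → 0 + 9 = 9. Stack: [9]
STORE_FAST x → x=9. Stack: []
LOAD_FAST i → push 1. Stack: [1]
LOAD_CONST → push 1. Stack: [1, 1]
BINARY_OP + → 1 + 1 = 2. Stack: [2]
STORE_FAST i → i=2. Stack: []
LOAD_FAST i → push 2. Stack: [2]
LOAD_CONST → push 3. Stack: [2, 3]
COMPARE_OP bool(<) → 2 vs 3 = True. Stack: [True]
POP_JUMP_IF_FALSE → pop True; no jump. Stack: []
LOAD_FAST_LOAD_FAST x,x → push 9,9. Stack: [9, 9]
BINARY_OP % → 9 % 9 = 0. Stack: [0]
STORE_FAST x → x=0. Stack: []
LOAD_FAST_LOAD_FAST x,s → push 0,9. Stack: [0, 9]
BINARY_OP + → 0 + 9 = 9. Stack: [9]
STORE_FAST x → x=9. Stack: []
LOAD_FAST i → push 2. Stack: [2]
LOAD_CONST → push 1. Stack: [2, 1]
BINARY_OP + → 2 + 1 = 3. Stack: [3]
STORE_FAST i → i=3. Stack: []
LOAD_FAST i → push 3. Stack: [3]
LOAD_CONST → push 3. Stack: [3, 3]
COMPARE_OP bool(<) → 3 vs 3 = False. Stack: [False]
POP_JUMP_IF_FALSE → pop False; jump. Stack: []
LOAD_FAST x → push 9. Stack: [9]
RETURN_VALUE → return 9.

9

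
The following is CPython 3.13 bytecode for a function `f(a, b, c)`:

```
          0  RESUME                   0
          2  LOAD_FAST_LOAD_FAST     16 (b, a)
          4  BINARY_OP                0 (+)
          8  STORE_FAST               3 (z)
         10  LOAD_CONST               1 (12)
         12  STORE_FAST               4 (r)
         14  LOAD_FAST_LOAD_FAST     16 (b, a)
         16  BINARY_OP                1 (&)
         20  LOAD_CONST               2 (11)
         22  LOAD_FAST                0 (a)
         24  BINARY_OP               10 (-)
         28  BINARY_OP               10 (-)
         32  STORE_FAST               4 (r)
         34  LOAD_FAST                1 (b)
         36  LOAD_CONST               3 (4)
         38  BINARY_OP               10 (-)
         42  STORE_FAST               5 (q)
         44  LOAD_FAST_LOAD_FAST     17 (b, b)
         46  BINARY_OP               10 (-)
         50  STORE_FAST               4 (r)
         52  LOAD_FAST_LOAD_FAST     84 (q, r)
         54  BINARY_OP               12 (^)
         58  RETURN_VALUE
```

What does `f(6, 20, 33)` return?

16

LOAD_FAST_LOAD_FAST b,a → push 20,6. Stack: [20, 6]
BINARY_OP + → 20 + 6 = 26. Stack: [26]
STORE_FAST z → z=26. Stack: []
LOAD_CONST → push 12. Stack: [12]
STORE_FAST r → r=12. Stack: []
LOAD_FAST_LOAD_FAST b,a → push 20,6. Stack: [20, 6]
BINARY_OP & → 20 & 6 = 4. Stack: [4]
LOAD_CONST → push 11. Stack: [4, 11]
LOAD_FAST a → push 6. Stack: [4, 11, 6]
BINARY_OP - → 11 - 6 = 5. Stack: [4, 5]
BINARY_OP - → 4 - 5 = -1. Stack: [-1]
STORE_FAST r → r=-1. Stack: []
LOAD_FAST b → push 20. Stack: [20]
LOAD_CONST → push 4. Stack: [20, 4]
BINARY_OP - → 20 - 4 = 16. Stack: [16]
STORE_FAST q → q=16. Stack: []
LOAD_FAST_LOAD_FAST b,b → push 20,20. Stack: [20, 20]
BINARY_OP - → 20 - 20 = 0. Stack: [0]
STORE_FAST r → r=0. Stack: []
LOAD_FAST_LOAD_FAST q,r → push 16,0. Stack: [16, 0]
BINARY_OP ^ → 16 ^ 0 = 16. Stack: [16]
RETURN_VALUE → return 16.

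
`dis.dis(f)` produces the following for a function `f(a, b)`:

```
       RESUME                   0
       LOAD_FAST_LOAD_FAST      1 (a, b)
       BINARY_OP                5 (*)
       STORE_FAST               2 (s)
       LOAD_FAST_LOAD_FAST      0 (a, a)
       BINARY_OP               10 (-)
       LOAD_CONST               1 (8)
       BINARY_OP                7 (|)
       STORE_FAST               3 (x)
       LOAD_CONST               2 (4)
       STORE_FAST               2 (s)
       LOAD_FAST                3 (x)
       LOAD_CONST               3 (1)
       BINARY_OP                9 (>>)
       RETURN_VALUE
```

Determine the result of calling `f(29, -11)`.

4

LOAD_FAST_LOAD_FAST a,b → push 29,-11. Stack: [29, -11]
BINARY_OP * → 29 * -11 = -319. Stack: [-319]
STORE_FAST s → s=-319. Stack: []
LOAD_FAST_LOAD_FAST a,a → push 29,29. Stack: [29, 29]
BINARY_OP - → 29 - 29 = 0. Stack: [0]
LOAD_CONST → push 8. Stack: [0, 8]
BINARY_OP | → 0 | 8 = 8. Stack: [8]
STORE_FAST x → x=8. Stack: []
LOAD_CONST → push 4. Stack: [4]
STORE_FAST s → s=4. Stack: []
LOAD_FAST x → push 8. Stack: [8]
LOAD_CONST → push 1. Stack: [8, 1]
BINARY_OP >> → 8 >> 1 = 4. Stack: [4]
RETURN_VALUE → return 4.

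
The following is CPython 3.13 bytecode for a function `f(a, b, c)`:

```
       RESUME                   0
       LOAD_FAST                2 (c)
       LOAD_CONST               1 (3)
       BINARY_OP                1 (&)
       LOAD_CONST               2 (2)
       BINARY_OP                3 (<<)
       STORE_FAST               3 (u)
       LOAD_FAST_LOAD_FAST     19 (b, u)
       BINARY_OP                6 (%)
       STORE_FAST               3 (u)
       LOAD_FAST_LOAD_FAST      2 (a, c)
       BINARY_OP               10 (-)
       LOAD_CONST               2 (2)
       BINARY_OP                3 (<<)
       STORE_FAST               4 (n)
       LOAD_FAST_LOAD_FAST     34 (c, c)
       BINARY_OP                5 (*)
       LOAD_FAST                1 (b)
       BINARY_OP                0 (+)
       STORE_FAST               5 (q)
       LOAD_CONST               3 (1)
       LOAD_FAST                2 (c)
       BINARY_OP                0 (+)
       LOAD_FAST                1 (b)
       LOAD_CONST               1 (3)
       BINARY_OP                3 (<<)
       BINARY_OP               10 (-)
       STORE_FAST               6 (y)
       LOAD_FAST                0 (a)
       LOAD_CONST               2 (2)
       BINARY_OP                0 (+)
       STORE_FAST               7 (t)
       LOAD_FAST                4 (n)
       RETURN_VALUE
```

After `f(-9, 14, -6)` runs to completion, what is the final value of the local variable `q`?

LOAD_FAST c → push -6. Stack: [-6]
LOAD_CONST → push 3. Stack: [-6, 3]
BINARY_OP & → -6 & 3 = 2. Stack: [2]
LOAD_CONST → push 2. Stack: [2, 2]
BINARY_OP << → 2 << 2 = 8. Stack: [8]
STORE_FAST u → u=8. Stack: []
LOAD_FAST_LOAD_FAST b,u → push 14,8. Stack: [14, 8]
BINARY_OP % → 14 % 8 = 6. Stack: [6]
STORE_FAST u → u=6. Stack: []
LOAD_FAST_LOAD_FAST a,c → push -9,-6. Stack: [-9, -6]
BINARY_OP - → -9 - -6 = -3. Stack: [-3]
LOAD_CONST → push 2. Stack: [-3, 2]
BINARY_OP << → -3 << 2 = -12. Stack: [-12]
STORE_FAST n → n=-12. Stack: []
LOAD_FAST_LOAD_FAST c,c → push -6,-6. Stack: [-6, -6]
BINARY_OP * → -6 * -6 = 36. Stack: [36]
LOAD_FAST b → push 14. Stack: [36, 14]
BINARY_OP + → 36 + 14 = 50. Stack: [50]
STORE_FAST q → q=50. Stack: []
LOAD_CONST → push 1. Stack: [1]
LOAD_FAST c → push -6. Stack: [1, -6]
BINARY_OP + → 1 + -6 = -5. Stack: [-5]
LOAD_FAST b → push 14. Stack: [-5, 14]
LOAD_CONST → push 3. Stack: [-5, 14, 3]
BINARY_OP << → 14 << 3 = 112. Stack: [-5, 112]
BINARY_OP - → -5 - 112 = -117. Stack: [-117]
STORE_FAST y → y=-117. Stack: []
LOAD_FAST a → push -9. Stack: [-9]
LOAD_CONST → push 2. Stack: [-9, 2]
BINARY_OP + → -9 + 2 = -7. Stack: [-7]
STORE_FAST t → t=-7. Stack: []
LOAD_FAST n → push -12. Stack: [-12]
RETURN_VALUE → return -12.

50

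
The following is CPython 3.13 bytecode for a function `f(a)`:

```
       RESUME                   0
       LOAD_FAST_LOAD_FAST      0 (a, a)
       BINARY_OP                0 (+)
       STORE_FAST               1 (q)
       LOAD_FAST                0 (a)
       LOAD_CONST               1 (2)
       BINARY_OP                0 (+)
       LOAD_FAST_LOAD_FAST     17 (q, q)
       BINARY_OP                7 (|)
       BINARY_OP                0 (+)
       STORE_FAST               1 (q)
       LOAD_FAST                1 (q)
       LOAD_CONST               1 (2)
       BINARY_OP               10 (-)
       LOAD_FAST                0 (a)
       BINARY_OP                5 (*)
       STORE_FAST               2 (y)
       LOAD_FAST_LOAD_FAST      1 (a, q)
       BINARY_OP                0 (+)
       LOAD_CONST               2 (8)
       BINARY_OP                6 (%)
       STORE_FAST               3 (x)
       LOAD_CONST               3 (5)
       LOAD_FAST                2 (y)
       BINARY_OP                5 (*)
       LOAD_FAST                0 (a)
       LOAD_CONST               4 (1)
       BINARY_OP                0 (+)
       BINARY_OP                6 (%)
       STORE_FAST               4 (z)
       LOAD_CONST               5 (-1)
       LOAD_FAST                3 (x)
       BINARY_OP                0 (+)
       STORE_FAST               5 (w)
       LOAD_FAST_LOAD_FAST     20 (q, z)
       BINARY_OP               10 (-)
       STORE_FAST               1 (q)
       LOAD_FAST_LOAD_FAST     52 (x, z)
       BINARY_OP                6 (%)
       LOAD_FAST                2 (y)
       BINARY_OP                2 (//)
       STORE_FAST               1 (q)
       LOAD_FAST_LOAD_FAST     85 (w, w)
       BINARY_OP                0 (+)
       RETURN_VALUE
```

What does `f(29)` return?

10

LOAD_FAST_LOAD_FAST a,a → push 29,29. Stack: [29, 29]
BINARY_OP + → 29 + 29 = 58. Stack: [58]
STORE_FAST q → q=58. Stack: []
LOAD_FAST a → push 29. Stack: [29]
LOAD_CONST → push 2. Stack: [29, 2]
BINARY_OP + → 29 + 2 = 31. Stack: [31]
LOAD_FAST_LOAD_FAST q,q → push 58,58. Stack: [31, 58, 58]
BINARY_OP | → 58 | 58 = 58. Stack: [31, 58]
BINARY_OP + → 31 + 58 = 89. Stack: [89]
STORE_FAST q → q=89. Stack: []
LOAD_FAST q → push 89. Stack: [89]
LOAD_CONST → push 2. Stack: [89, 2]
BINARY_OP - → 89 - 2 = 87. Stack: [87]
LOAD_FAST a → push 29. Stack: [87, 29]
BINARY_OP * → 87 * 29 = 2523. Stack: [2523]
STORE_FAST y → y=2523. Stack: []
LOAD_FAST_LOAD_FAST a,q → push 29,89. Stack: [29, 89]
BINARY_OP + → 29 + 89 = 118. Stack: [118]
LOAD_CONST → push 8. Stack: [118, 8]
BINARY_OP % → 118 % 8 = 6. Stack: [6]
STORE_FAST x → x=6. Stack: []
LOAD_CONST → push 5. Stack: [5]
LOAD_FAST y → push 2523. Stack: [5, 2523]
BINARY_OP * → 5 * 2523 = 12615. Stack: [12615]
LOAD_FAST a → push 29. Stack: [12615, 29]
LOAD_CONST → push 1. Stack: [12615, 29, 1]
BINARY_OP + → 29 + 1 = 30. Stack: [12615, 30]
BINARY_OP % → 12615 % 30 = 15. Stack: [15]
STORE_FAST z → z=15. Stack: []
LOAD_CONST → push -1. Stack: [-1]
LOAD_FAST x → push 6. Stack: [-1, 6]
BINARY_OP + → -1 + 6 = 5. Stack: [5]
STORE_FAST w → w=5. Stack: []
LOAD_FAST_LOAD_FAST q,z → push 89,15. Stack: [89, 15]
BINARY_OP - → 89 - 15 = 74. Stack: [74]
STORE_FAST q → q=74. Stack: []
LOAD_FAST_LOAD_FAST x,z → push 6,15. Stack: [6, 15]
BINARY_OP % → 6 % 15 = 6. Stack: [6]
LOAD_FAST y → push 2523. Stack: [6, 2523]
BINARY_OP // → 6 // 2523 = 0. Stack: [0]
STORE_FAST q → q=0. Stack: []
LOAD_FAST_LOAD_FAST w,w → push 5,5. Stack: [5, 5]
BINARY_OP + → 5 + 5 = 10. Stack: [10]
RETURN_VALUE → return 10.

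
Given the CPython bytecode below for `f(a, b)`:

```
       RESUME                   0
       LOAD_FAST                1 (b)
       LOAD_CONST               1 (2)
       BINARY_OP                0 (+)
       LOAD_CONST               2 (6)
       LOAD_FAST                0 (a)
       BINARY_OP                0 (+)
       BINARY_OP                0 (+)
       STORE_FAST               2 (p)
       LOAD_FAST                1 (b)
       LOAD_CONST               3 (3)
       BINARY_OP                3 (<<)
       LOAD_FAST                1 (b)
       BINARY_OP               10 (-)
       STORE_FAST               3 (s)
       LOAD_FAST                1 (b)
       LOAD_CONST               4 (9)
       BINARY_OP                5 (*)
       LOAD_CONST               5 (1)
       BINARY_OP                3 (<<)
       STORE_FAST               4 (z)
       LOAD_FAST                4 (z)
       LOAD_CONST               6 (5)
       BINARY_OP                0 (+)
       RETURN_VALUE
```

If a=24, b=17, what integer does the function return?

LOAD_FAST b → push 17. Stack: [17]
LOAD_CONST → push 2. Stack: [17, 2]
BINARY_OP + → 17 + 2 = 19. Stack: [19]
LOAD_CONST → push 6. Stack: [19, 6]
LOAD_FAST a → push 24. Stack: [19, 6, 24]
BINARY_OP + → 6 + 24 = 30. Stack: [19, 30]
BINARY_OP + → 19 + 30 = 49. Stack: [49]
STORE_FAST p → p=49. Stack: []
LOAD_FAST b → push 17. Stack: [17]
LOAD_CONST → push 3. Stack: [17, 3]
BINARY_OP << → 17 << 3 = 136. Stack: [136]
LOAD_FAST b → push 17. Stack: [136, 17]
BINARY_OP - → 136 - 17 = 119. Stack: [119]
STORE_FAST s → s=119. Stack: []
LOAD_FAST b → push 17. Stack: [17]
LOAD_CONST → push 9. Stack: [17, 9]
BINARY_OP * → 17 * 9 = 153. Stack: [153]
LOAD_CONST → push 1. Stack: [153, 1]
BINARY_OP << → 153 << 1 = 306. Stack: [306]
STORE_FAST z → z=306. Stack: []
LOAD_FAST z → push 306. Stack: [306]
LOAD_CONST → push 5. Stack: [306, 5]
BINARY_OP + → 306 + 5 = 311. Stack: [311]
RETURN_VALUE → return 311.

311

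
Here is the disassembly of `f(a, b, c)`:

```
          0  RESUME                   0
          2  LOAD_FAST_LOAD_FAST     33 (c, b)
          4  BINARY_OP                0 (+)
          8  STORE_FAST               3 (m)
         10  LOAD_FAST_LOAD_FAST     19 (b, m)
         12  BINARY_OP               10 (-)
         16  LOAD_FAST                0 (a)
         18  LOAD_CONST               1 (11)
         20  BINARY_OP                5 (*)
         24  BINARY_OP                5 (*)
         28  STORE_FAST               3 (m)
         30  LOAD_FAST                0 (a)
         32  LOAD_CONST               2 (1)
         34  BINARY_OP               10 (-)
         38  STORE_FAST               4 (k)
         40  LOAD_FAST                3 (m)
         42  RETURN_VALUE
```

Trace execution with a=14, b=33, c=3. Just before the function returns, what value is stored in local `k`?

LOAD_FAST_LOAD_FAST c,b → push 3,33. Stack: [3, 33]
BINARY_OP + → 3 + 33 = 36. Stack: [36]
STORE_FAST m → m=36. Stack: []
LOAD_FAST_LOAD_FAST b,m → push 33,36. Stack: [33, 36]
BINARY_OP - → 33 - 36 = -3. Stack: [-3]
LOAD_FAST a → push 14. Stack: [-3, 14]
LOAD_CONST → push 11. Stack: [-3, 14, 11]
BINARY_OP * → 14 * 11 = 154. Stack: [-3, 154]
BINARY_OP * → -3 * 154 = -462. Stack: [-462]
STORE_FAST m → m=-462. Stack: []
LOAD_FAST a → push 14. Stack: [14]
LOAD_CONST → push 1. Stack: [14, 1]
BINARY_OP - → 14 - 1 = 13. Stack: [13]
STORE_FAST k → k=13. Stack: []
LOAD_FAST m → push -462. Stack: [-462]
RETURN_VALUE → return -462.

13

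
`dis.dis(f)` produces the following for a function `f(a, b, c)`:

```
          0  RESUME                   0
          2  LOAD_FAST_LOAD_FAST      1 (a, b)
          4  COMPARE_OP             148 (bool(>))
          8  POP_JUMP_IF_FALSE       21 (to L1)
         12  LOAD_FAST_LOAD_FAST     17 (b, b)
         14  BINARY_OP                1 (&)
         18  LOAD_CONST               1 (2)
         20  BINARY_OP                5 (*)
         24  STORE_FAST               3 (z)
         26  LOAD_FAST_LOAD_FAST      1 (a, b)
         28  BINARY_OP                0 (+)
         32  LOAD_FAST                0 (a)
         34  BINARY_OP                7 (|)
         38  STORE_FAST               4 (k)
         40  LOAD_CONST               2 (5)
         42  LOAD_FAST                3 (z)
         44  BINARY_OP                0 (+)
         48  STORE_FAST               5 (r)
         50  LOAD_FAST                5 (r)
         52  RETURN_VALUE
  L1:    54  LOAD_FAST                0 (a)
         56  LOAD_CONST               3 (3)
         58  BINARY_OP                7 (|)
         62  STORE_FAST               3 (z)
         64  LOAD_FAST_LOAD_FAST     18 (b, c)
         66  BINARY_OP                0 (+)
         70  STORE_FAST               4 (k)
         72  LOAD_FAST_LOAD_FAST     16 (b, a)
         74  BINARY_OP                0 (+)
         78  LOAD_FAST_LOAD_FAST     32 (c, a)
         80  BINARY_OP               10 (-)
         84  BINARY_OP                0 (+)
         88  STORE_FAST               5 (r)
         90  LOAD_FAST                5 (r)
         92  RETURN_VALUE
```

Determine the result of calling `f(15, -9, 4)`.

-13

LOAD_FAST_LOAD_FAST a,b → push 15,-9. Stack: [15, -9]
COMPARE_OP bool(>) → 15 vs -9 = True. Stack: [True]
POP_JUMP_IF_FALSE → pop True; no jump. Stack: []
LOAD_FAST_LOAD_FAST b,b → push -9,-9. Stack: [-9, -9]
BINARY_OP & → -9 & -9 = -9. Stack: [-9]
LOAD_CONST → push 2. Stack: [-9, 2]
BINARY_OP * → -9 * 2 = -18. Stack: [-18]
STORE_FAST z → z=-18. Stack: []
LOAD_FAST_LOAD_FAST a,b → push 15,-9. Stack: [15, -9]
BINARY_OP + → 15 + -9 = 6. Stack: [6]
LOAD_FAST a → push 15. Stack: [6, 15]
BINARY_OP | → 6 | 15 = 15. Stack: [15]
STORE_FAST k → k=15. Stack: []
LOAD_CONST → push 5. Stack: [5]
LOAD_FAST z → push -18. Stack: [5, -18]
BINARY_OP + → 5 + -18 = -13. Stack: [-13]
STORE_FAST r → r=-13. Stack: []
LOAD_FAST r → push -13. Stack: [-13]
RETURN_VALUE → return -13.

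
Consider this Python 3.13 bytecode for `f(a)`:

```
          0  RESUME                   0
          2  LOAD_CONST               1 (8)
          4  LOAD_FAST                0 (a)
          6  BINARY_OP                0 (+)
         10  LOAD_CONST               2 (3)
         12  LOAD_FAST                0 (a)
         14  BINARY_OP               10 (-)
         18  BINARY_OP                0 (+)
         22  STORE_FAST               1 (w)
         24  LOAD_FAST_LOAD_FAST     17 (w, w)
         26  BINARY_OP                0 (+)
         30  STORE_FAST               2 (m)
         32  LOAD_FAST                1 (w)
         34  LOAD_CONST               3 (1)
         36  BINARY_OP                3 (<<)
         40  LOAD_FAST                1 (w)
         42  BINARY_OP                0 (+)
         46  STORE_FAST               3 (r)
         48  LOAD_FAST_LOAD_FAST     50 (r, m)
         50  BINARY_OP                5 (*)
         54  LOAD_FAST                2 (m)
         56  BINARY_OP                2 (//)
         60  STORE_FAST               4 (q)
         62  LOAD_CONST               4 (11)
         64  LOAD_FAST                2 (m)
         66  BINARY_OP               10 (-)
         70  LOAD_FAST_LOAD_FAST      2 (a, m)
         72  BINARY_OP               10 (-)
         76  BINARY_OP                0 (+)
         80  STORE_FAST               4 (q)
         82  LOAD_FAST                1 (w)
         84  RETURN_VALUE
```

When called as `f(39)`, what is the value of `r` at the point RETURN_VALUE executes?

LOAD_CONST → push 8. Stack: [8]
LOAD_FAST a → push 39. Stack: [8, 39]
BINARY_OP + → 8 + 39 = 47. Stack: [47]
LOAD_CONST → push 3. Stack: [47, 3]
LOAD_FAST a → push 39. Stack: [47, 3, 39]
BINARY_OP - → 3 - 39 = -36. Stack: [47, -36]
BINARY_OP + → 47 + -36 = 11. Stack: [11]
STORE_FAST w → w=11. Stack: []
LOAD_FAST_LOAD_FAST w,w → push 11,11. Stack: [11, 11]
BINARY_OP + → 11 + 11 = 22. Stack: [22]
STORE_FAST m → m=22. Stack: []
LOAD_FAST w → push 11. Stack: [11]
LOAD_CONST → push 1. Stack: [11, 1]
BINARY_OP << → 11 << 1 = 22. Stack: [22]
LOAD_FAST w → push 11. Stack: [22, 11]
BINARY_OP + → 22 + 11 = 33. Stack: [33]
STORE_FAST r → r=33. Stack: []
LOAD_FAST_LOAD_FAST r,m → push 33,22. Stack: [33, 22]
BINARY_OP * → 33 * 22 = 726. Stack: [726]
LOAD_FAST m → push 22. Stack: [726, 22]
BINARY_OP // → 726 // 22 = 33. Stack: [33]
STORE_FAST q → q=33. Stack: []
LOAD_CONST → push 11. Stack: [11]
LOAD_FAST m → push 22. Stack: [11, 22]
BINARY_OP - → 11 - 22 = -11. Stack: [-11]
LOAD_FAST_LOAD_FAST a,m → push 39,22. Stack: [-11, 39, 22]
BINARY_OP - → 39 - 22 = 17. Stack: [-11, 17]
BINARY_OP + → -11 + 17 = 6. Stack: [6]
STORE_FAST q → q=6. Stack: []
LOAD_FAST w → push 11. Stack: [11]
RETURN_VALUE → return 11.

33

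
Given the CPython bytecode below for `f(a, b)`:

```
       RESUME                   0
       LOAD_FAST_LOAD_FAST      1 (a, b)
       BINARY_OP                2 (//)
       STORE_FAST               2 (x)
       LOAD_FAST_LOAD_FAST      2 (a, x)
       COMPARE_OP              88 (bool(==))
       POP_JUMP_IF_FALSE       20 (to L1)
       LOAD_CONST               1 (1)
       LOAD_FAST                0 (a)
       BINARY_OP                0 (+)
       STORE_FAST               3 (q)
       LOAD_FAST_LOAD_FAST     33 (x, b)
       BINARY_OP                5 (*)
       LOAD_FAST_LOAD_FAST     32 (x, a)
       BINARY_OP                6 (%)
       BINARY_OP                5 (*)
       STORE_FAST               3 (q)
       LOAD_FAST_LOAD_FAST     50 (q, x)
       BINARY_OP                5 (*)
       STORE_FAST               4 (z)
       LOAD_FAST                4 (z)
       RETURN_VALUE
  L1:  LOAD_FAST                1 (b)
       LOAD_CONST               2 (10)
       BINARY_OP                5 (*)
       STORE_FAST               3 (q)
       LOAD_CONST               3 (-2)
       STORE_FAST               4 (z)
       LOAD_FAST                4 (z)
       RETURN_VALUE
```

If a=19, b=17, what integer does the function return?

LOAD_FAST_LOAD_FAST a,b → push 19,17. Stack: [19, 17]
BINARY_OP // → 19 // 17 = 1. Stack: [1]
STORE_FAST x → x=1. Stack: []
LOAD_FAST_LOAD_FAST a,x → push 19,1. Stack: [19, 1]
COMPARE_OP bool(==) → 19 vs 1 = False. Stack: [False]
POP_JUMP_IF_FALSE → pop False; jump. Stack: []
LOAD_FAST b → push 17. Stack: [17]
LOAD_CONST → push 10. Stack: [17, 10]
BINARY_OP * → 17 * 10 = 170. Stack: [170]
STORE_FAST q → q=170. Stack: []
LOAD_CONST → push -2. Stack: [-2]
STORE_FAST z → z=-2. Stack: []
LOAD_FAST z → push -2. Stack: [-2]
RETURN_VALUE → return -2.

-2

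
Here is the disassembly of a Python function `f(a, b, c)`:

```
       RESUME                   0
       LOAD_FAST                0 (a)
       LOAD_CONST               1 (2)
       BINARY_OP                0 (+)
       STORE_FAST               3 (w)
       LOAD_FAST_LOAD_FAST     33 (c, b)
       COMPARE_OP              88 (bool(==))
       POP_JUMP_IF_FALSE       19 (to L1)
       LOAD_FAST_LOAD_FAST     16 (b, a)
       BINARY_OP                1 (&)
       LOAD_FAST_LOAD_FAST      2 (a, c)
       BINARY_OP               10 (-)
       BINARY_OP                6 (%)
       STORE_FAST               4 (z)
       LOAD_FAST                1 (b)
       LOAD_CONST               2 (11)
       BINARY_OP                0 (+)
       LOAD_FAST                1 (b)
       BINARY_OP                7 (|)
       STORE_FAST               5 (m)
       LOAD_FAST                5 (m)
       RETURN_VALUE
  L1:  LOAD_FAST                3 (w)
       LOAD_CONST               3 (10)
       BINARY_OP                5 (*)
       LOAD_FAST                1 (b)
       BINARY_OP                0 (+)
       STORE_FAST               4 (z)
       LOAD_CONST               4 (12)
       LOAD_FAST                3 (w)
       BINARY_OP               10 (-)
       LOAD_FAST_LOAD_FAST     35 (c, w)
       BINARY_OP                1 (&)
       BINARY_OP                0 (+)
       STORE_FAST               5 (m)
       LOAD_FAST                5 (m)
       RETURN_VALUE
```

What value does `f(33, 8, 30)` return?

LOAD_FAST a → push 33. Stack: [33]
LOAD_CONST → push 2. Stack: [33, 2]
BINARY_OP + → 33 + 2 = 35. Stack: [35]
STORE_FAST w → w=35. Stack: []
LOAD_FAST_LOAD_FAST c,b → push 30,8. Stack: [30, 8]
COMPARE_OP bool(==) → 30 vs 8 = False. Stack: [False]
POP_JUMP_IF_FALSE → pop False; jump. Stack: []
LOAD_FAST w → push 35. Stack: [35]
LOAD_CONST → push 10. Stack: [35, 10]
BINARY_OP * → 35 * 10 = 350. Stack: [350]
LOAD_FAST b → push 8. Stack: [350, 8]
BINARY_OP + → 350 + 8 = 358. Stack: [358]
STORE_FAST z → z=358. Stack: []
LOAD_CONST → push 12. Stack: [12]
LOAD_FAST w → push 35. Stack: [12, 35]
BINARY_OP - → 12 - 35 = -23. Stack: [-23]
LOAD_FAST_LOAD_FAST c,w → push 30,35. Stack: [-23, 30, 35]
BINARY_OP & → 30 & 35 = 2. Stack: [-23, 2]
BINARY_OP + → -23 + 2 = -21. Stack: [-21]
STORE_FAST m → m=-21. Stack: []
LOAD_FAST m → push -21. Stack: [-21]
RETURN_VALUE → return -21.

-21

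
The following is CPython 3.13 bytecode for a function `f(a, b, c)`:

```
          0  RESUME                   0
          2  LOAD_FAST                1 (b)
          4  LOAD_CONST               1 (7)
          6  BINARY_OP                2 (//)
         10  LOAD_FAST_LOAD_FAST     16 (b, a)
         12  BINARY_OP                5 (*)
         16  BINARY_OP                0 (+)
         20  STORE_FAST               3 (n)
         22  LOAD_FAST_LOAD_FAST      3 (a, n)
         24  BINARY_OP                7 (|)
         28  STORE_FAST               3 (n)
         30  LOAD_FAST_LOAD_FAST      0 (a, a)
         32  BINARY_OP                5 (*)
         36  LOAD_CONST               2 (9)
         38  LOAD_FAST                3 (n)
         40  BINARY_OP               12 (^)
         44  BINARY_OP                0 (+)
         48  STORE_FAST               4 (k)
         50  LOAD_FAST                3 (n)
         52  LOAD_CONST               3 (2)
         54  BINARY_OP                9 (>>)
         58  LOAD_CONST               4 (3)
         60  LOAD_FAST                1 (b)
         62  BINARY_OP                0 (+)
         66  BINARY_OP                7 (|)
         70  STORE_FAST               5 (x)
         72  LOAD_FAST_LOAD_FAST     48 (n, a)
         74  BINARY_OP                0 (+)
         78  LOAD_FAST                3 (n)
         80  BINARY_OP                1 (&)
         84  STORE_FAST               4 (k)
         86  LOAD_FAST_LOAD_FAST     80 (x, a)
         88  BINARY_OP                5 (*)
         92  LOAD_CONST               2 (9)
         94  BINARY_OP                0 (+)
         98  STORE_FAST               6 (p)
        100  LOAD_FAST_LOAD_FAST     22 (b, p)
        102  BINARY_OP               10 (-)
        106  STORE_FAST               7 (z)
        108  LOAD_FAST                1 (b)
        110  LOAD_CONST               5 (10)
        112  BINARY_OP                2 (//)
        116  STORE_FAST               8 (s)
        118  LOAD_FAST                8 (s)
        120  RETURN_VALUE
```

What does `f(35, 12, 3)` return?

LOAD_FAST b → push 12. Stack: [12]
LOAD_CONST → push 7. Stack: [12, 7]
BINARY_OP // → 12 // 7 = 1. Stack: [1]
LOAD_FAST_LOAD_FAST b,a → push 12,35. Stack: [1, 12, 35]
BINARY_OP * → 12 * 35 = 420. Stack: [1, 420]
BINARY_OP + → 1 + 420 = 421. Stack: [421]
STORE_FAST n → n=421. Stack: []
LOAD_FAST_LOAD_FAST a,n → push 35,421. Stack: [35, 421]
BINARY_OP | → 35 | 421 = 423. Stack: [423]
STORE_FAST n → n=423. Stack: []
LOAD_FAST_LOAD_FAST a,a → push 35,35. Stack: [35, 35]
BINARY_OP * → 35 * 35 = 1225. Stack: [1225]
LOAD_CONST → push 9. Stack: [1225, 9]
LOAD_FAST n → push 423. Stack: [1225, 9, 423]
BINARY_OP ^ → 9 ^ 423 = 430. Stack: [1225, 430]
BINARY_OP + → 1225 + 430 = 1655. Stack: [1655]
STORE_FAST k → k=1655. Stack: []
LOAD_FAST n → push 423. Stack: [423]
LOAD_CONST → push 2. Stack: [423, 2]
BINARY_OP >> → 423 >> 2 = 105. Stack: [105]
LOAD_CONST → push 3. Stack: [105, 3]
LOAD_FAST b → push 12. Stack: [105, 3, 12]
BINARY_OP + → 3 + 12 = 15. Stack: [105, 15]
BINARY_OP | → 105 | 15 = 111. Stack: [111]
STORE_FAST x → x=111. Stack: []
LOAD_FAST_LOAD_FAST n,a → push 423,35. Stack: [423, 35]
BINARY_OP + → 423 + 35 = 458. Stack: [458]
LOAD_FAST n → push 423. Stack: [458, 423]
BINARY_OP & → 458 & 423 = 386. Stack: [386]
STORE_FAST k → k=386. Stack: []
LOAD_FAST_LOAD_FAST x,a → push 111,35. Stack: [111, 35]
BINARY_OP * → 111 * 35 = 3885. Stack: [3885]
LOAD_CONST → push 9. Stack: [3885, 9]
BINARY_OP + → 3885 + 9 = 3894. Stack: [3894]
STORE_FAST p → p=3894. Stack: []
LOAD_FAST_LOAD_FAST b,p → push 12,3894. Stack: [12, 3894]
BINARY_OP - → 12 - 3894 = -3882. Stack: [-3882]
STORE_FAST z → z=-3882. Stack: []
LOAD_FAST b → push 12. Stack: [12]
LOAD_CONST → push 10. Stack: [12, 10]
BINARY_OP // → 12 // 10 = 1. Stack: [1]
STORE_FAST s → s=1. Stack: []
LOAD_FAST s → push 1. Stack: [1]
RETURN_VALUE → return 1.

1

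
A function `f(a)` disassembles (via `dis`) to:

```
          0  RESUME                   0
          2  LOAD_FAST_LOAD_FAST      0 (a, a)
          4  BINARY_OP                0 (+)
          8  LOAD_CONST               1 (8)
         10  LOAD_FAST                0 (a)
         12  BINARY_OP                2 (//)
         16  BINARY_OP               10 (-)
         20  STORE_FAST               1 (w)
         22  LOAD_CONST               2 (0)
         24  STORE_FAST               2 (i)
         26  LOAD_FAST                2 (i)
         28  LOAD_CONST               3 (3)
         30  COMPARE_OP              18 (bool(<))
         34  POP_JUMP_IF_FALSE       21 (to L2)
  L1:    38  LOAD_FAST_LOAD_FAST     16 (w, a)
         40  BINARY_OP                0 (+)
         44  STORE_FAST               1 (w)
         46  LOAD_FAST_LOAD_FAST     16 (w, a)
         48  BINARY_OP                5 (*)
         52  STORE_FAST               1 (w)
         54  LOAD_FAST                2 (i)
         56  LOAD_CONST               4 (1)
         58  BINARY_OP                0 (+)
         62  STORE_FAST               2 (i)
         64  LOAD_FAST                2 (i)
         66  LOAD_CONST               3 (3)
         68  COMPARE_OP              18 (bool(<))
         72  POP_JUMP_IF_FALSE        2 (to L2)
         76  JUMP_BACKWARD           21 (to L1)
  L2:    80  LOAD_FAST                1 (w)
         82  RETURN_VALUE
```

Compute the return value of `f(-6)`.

LOAD_FAST_LOAD_FAST a,a → push -6,-6. Stack: [-6, -6]
BINARY_OP + → -6 + -6 = -12. Stack: [-12]
LOAD_CONST → push 8. Stack: [-12, 8]
LOAD_FAST a → push -6. Stack: [-12, 8, -6]
BINARY_OP // → 8 // -6 = -2. Stack: [-12, -2]
BINARY_OP - → -12 - -2 = -10. Stack: [-10]
STORE_FAST w → w=-10. Stack: []
LOAD_CONST → push 0. Stack: [0]
STORE_FAST i → i=0. Stack: []
LOAD_FAST i → push 0. Stack: [0]
LOAD_CONST → push 3. Stack: [0, 3]
COMPARE_OP bool(<) → 0 vs 3 = True. Stack: [True]
POP_JUMP_IF_FALSE → pop True; no jump. Stack: []
LOAD_FAST_LOAD_FAST w,a → push -10,-6. Stack: [-10, -6]
BINARY_OP + → -10 + -6 = -16. Stack: [-16]
STORE_FAST w → w=-16. Stack: []
LOAD_FAST_LOAD_FAST w,a → push -16,-6. Stack: [-16, -6]
BINARY_OP * → -16 * -6 = 96. Stack: [96]
STORE_FAST w → w=96. Stack: []
LOAD_FAST i → push 0. Stack: [0]
LOAD_CONST → push 1. Stack: [0, 1]
BINARY_OP + → 0 + 1 = 1. Stack: [1]
STORE_FAST i → i=1. Stack: []
LOAD_FAST i → push 1. Stack: [1]
LOAD_CONST → push 3. Stack: [1, 3]
COMPARE_OP bool(<) → 1 vs 3 = True. Stack: [True]
POP_JUMP_IF_FALSE → pop True; no jump. Stack: []
LOAD_FAST_LOAD_FAST w,a → push 96,-6. Stack: [96, -6]
BINARY_OP + → 96 + -6 = 90. Stack: [90]
STORE_FAST w → w=90. Stack: []
LOAD_FAST_LOAD_FAST w,a → push 90,-6. Stack: [90, -6]
BINARY_OP * → 90 * -6 = -540. Stack: [-540]
STORE_FAST w → w=-540. Stack: []
LOAD_FAST i → push 1. Stack: [1]
LOAD_CONST → push 1. Stack: [1, 1]
BINARY_OP + → 1 + 1 = 2. Stack: [2]
STORE_FAST i → i=2. Stack: []
LOAD_FAST i → push 2. Stack: [2]
LOAD_CONST → push 3. Stack: [2, 3]
COMPARE_OP bool(<) → 2 vs 3 = True. Stack: [True]
POP_JUMP_IF_FALSE → pop True; no jump. Stack: []
LOAD_FAST_LOAD_FAST w,a → push -540,-6. Stack: [-540, -6]
BINARY_OP + → -540 + -6 = -546. Stack: [-546]
STORE_FAST w → w=-546. Stack: []
LOAD_FAST_LOAD_FAST w,a → push -546,-6. Stack: [-546, -6]
BINARY_OP * → -546 * -6 = 3276. Stack: [3276]
STORE_FAST w → w=3276. Stack: []
LOAD_FAST i → push 2. Stack: [2]
LOAD_CONST → push 1. Stack: [2, 1]
BINARY_OP + → 2 + 1 = 3. Stack: [3]
STORE_FAST i → i=3. Stack: []
LOAD_FAST i → push 3. Stack: [3]
LOAD_CONST → push 3. Stack: [3, 3]
COMPARE_OP bool(<) → 3 vs 3 = False. Stack: [False]
POP_JUMP_IF_FALSE → pop False; jump. Stack: []
LOAD_FAST w → push 3276. Stack: [3276]
RETURN_VALUE → return 3276.

3276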